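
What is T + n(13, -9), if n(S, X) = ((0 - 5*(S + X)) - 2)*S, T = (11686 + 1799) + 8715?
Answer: 21914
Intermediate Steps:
T = 22200 (T = 13485 + 8715 = 22200)
n(S, X) = S*(-2 - 5*S - 5*X) (n(S, X) = ((0 + (-5*S - 5*X)) - 2)*S = ((-5*S - 5*X) - 2)*S = (-2 - 5*S - 5*X)*S = S*(-2 - 5*S - 5*X))
T + n(13, -9) = 22200 - 1*13*(2 + 5*13 + 5*(-9)) = 22200 - 1*13*(2 + 65 - 45) = 22200 - 1*13*22 = 22200 - 286 = 21914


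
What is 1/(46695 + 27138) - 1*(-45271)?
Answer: 3342493744/73833 ≈ 45271.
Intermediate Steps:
1/(46695 + 27138) - 1*(-45271) = 1/73833 + 45271 = 3342493744/73833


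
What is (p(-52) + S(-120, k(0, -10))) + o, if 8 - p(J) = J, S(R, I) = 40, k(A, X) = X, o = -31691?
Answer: -31591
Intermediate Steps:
p(J) = 8 - J
(p(-52) + S(-120, k(0, -10))) + o = ((8 - 1*(-52)) + 40) - 31691 = ((8 + 52) + 40) - 31691 = (60 + 40) - 31691 = 100 - 31691 = -31591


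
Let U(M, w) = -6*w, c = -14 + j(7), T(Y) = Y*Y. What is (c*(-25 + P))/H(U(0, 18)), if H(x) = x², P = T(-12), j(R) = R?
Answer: -833/11664 ≈ -0.071416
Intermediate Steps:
T(Y) = Y²
P = 144 (P = (-12)² = 144)
c = -7 (c = -14 + 7 = -7)
(c*(-25 + P))/H(U(0, 18)) = (-7*(-25 + 144))/((-6*18)²) = (-7*119)/((-108)²) = -833/11664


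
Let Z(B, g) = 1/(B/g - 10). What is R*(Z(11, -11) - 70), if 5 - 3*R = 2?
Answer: -771/11 ≈ -70.091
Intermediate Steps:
R = 1 (R = 5/3 - ⅓*2 = 5/3 - ⅔ = 1)
Z(B, g) = 1/(-10 + B/g)
R*(Z(11, -11) - 70) = 1*(-11/(11 - 10*(-11)) - 70) = 1*(-11/(11 + 110) - 70) = 1*(-11/121 - 70) = 1*(-11*1/121 - 70) = 1*(-1/11 - 70) = 1*(-771/11) = -771/11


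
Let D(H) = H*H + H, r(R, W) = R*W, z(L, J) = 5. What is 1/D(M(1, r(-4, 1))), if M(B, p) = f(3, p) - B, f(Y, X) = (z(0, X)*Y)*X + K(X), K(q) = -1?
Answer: 1/3782 ≈ 0.00026441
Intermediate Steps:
f(Y, X) = -1 + 5*X*Y (f(Y, X) = (5*Y)*X - 1 = 5*X*Y - 1 = -1 + 5*X*Y)
M(B, p) = -1 - B + 15*p (M(B, p) = (-1 + 5*p*3) - B = (-1 + 15*p) - B = -1 - B + 15*p)
D(H) = H + H**2 (D(H) = H**2 + H = H + H**2)
1/D(M(1, r(-4, 1))) = 1/((-1 - 1*1 + 15*(-4*1))*(1 + (-1 - 1*1 + 15*(-4*1)))) = 1/((-1 - 1 + 15*(-4))*(1 + (-1 - 1 + 15*(-4)))) = 1/((-1 - 1 - 60)*(1 + (-1 - 1 - 60))) = 1/(-62*(1 - 62)) = 1/(-62*(-61)) = 1/3782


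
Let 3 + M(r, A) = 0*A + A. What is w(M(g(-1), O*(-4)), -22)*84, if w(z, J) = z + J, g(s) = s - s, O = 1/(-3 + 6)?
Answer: -2212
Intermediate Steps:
O = 1/3 ≈ 0.33333
g(s) = 0
M(r, A) = -3 + A (M(r, A) = -3 + (0*A + A) = -3 + (0 + A) = -3 + A)
w(z, J) = J + z
w(M(g(-1), O*(-4)), -22)*84 = (-22 + (-3 + (1/3)*(-4)))*84 = (-22 + (-3 - 4/3))*84 = (-22 - 13/3)*84 = -79/3*84 = -2212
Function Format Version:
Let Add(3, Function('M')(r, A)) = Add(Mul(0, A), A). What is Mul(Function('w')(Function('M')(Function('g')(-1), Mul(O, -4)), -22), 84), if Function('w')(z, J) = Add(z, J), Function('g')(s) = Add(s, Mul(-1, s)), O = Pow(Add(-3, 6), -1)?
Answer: -2212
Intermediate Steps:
O = Rational(1, 3) (O = Pow(3, -1) = Rational(1, 3) ≈ 0.33333)
Function('g')(s) = 0
Function('M')(r, A) = Add(-3, A) (Function('M')(r, A) = Add(-3, Add(Mul(0, A), A)) = Add(-3, Add(0, A)) = Add(-3, A))
Function('w')(z, J) = Add(J, z)
Mul(Function('w')(Function('M')(Function('g')(-1), Mul(O, -4)), -22), 84) = Mul(Add(-22, Add(-3, Mul(Rational(1, 3), -4))), 84) = Mul(Add(-22, Add(-3, Rational(-4, 3))), 84) = Mul(Add(-22, Rational(-13, 3)), 84) = Mul(Rational(-79, 3), 84) = -2212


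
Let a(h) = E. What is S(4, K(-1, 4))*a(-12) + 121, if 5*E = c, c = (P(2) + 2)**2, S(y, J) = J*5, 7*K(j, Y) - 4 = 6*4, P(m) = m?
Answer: 185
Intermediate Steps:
K(j, Y) = 4 (K(j, Y) = 4/7 + (6*4)/7 = 4/7 + (1/7)*24 = 4/7 + 24/7 = 4)
S(y, J) = 5*J
c = 16 (c = (2 + 2)**2 = 4**2 = 16)
E = 16/5 (E = (1/5)*16 = 16/5 ≈ 3.2000)
a(h) = 16/5
S(4, K(-1, 4))*a(-12) + 121 = (5*4)*(16/5) + 121 = 20*(16/5) + 121 = 64 + 121 = 185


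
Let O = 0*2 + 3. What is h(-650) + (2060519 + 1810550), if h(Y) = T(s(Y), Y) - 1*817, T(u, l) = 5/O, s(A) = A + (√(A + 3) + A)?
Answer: 11610761/3 ≈ 3.8703e+6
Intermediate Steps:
O = 3 (O = 0 + 3 = 3)
s(A) = √(3 + A) + 2*A (s(A) = A + (√(3 + A) + A) = A + (A + √(3 + A)) = √(3 + A) + 2*A)
T(u, l) = 5/3
h(Y) = -2446/3 (h(Y) = 5/3 - 1*817 = 5/3 - 817 = -2446/3)
h(-650) + (2060519 + 1810550) = -2446/3 + (2060519 + 1810550) = -2446/3 + 3871069 = 11610761/3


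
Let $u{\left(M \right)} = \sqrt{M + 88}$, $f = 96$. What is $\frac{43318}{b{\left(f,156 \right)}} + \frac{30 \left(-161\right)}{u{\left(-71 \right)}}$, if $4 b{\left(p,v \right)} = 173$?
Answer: $\frac{173272}{173} - \frac{4830 \sqrt{17}}{17} \approx -169.87$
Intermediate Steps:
$b{\left(p,v \right)} = \frac{173}{4}$ ($b{\left(p,v \right)} = \frac{1}{4} \cdot 173 = \frac{173}{4}$)
$u{\left(M \right)} = \sqrt{88 + M}$
$\frac{43318}{b{\left(f,156 \right)}} + \frac{30 \left(-161\right)}{u{\left(-71 \right)}} = \frac{43318}{\frac{173}{4}} + \frac{30 \left(-161\right)}{\sqrt{88 - 71}} = 43318 \cdot \frac{4}{173} - \frac{4830}{\sqrt{17}} = \frac{173272}{173} - 4830 \frac{\sqrt{17}}{17} = \frac{173272}{173} - \frac{4830 \sqrt{17}}{17}$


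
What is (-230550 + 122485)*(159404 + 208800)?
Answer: -39789965260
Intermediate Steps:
(-230550 + 122485)*(159404 + 208800) = -108065*368204 = -39789965260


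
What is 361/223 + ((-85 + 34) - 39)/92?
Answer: 6571/10258 ≈ 0.64057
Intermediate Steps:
361/223 + ((-85 + 34) - 39)/92 = 361*(1/223) + (-51 - 39)*(1/92) = 361/223 - 90*1/92 = 361/223 - 45/46 = 6571/10258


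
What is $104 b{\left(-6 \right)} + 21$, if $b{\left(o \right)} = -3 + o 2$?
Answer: $-1539$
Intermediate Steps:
$b{\left(o \right)} = -3 + 2 o$
$104 b{\left(-6 \right)} + 21 = 104 \left(-3 + 2 \left(-6\right)\right) + 21 = 104 \left(-3 - 12\right) + 21 = 104 \left(-15\right) + 21 = -1560 + 21 = -1539$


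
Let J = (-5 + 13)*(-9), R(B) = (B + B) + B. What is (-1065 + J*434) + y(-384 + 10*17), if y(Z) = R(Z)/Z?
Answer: -32310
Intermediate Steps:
R(B) = 3*B (R(B) = 2*B + B = 3*B)
J = -72 (J = 8*(-9) = -72)
y(Z) = 3 (y(Z) = (3*Z)/Z = 3)
(-1065 + J*434) + y(-384 + 10*17) = (-1065 - 72*434) + 3 = (-1065 - 31248) + 3 = -32313 + 3 = -32310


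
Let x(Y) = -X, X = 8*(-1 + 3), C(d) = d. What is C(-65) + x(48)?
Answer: -81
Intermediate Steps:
X = 16 (X = 8*2 = 16)
x(Y) = -16 (x(Y) = -1*16 = -16)
C(-65) + x(48) = -65 - 16 = -81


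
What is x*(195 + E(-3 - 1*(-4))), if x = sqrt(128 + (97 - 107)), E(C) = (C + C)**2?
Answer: 199*sqrt(118) ≈ 2161.7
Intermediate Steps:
E(C) = 4*C**2 (E(C) = (2*C)**2 = 4*C**2)
x = sqrt(118) (x = sqrt(128 - 10) = sqrt(118) ≈ 10.863)
x*(195 + E(-3 - 1*(-4))) = sqrt(118)*(195 + 4*(-3 - 1*(-4))**2) = sqrt(118)*(195 + 4*(-3 + 4)**2) = sqrt(118)*(195 + 4*1**2) = sqrt(118)*(195 + 4*1) = sqrt(118)*(195 + 4) = sqrt(118)*199 = 199*sqrt(118)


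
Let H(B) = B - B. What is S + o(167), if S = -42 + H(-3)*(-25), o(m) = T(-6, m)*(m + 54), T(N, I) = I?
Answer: 36865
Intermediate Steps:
H(B) = 0
o(m) = m*(54 + m) (o(m) = m*(m + 54) = m*(54 + m))
S = -42 (S = -42 + 0*(-25) = -42 + 0 = -42)
S + o(167) = -42 + 167*(54 + 167) = -42 + 167*221 = -42 + 36907 = 36865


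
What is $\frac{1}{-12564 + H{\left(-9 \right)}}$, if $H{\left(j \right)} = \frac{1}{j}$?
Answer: $- \frac{9}{113077} \approx -7.9592 \cdot 10^{-5}$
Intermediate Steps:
$\frac{1}{-12564 + H{\left(-9 \right)}} = \frac{1}{-12564 + \frac{1}{-9}} = \frac{1}{-12564 - \frac{1}{9}} = \frac{1}{- \frac{113077}{9}} = - \frac{9}{113077}$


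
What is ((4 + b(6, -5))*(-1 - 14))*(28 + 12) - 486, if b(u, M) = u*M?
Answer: 15114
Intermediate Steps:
b(u, M) = M*u
((4 + b(6, -5))*(-1 - 14))*(28 + 12) - 486 = ((4 - 5*6)*(-1 - 14))*(28 + 12) - 486 = ((4 - 30)*(-15))*40 - 486 = -26*(-15)*40 - 486 = 390*40 - 486 = 15600 - 486 = 15114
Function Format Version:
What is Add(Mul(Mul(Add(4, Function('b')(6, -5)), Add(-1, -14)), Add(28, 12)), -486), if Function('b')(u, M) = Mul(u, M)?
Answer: 15114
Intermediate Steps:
Function('b')(u, M) = Mul(M, u)
Add(Mul(Mul(Add(4, Function('b')(6, -5)), Add(-1, -14)), Add(28, 12)), -486) = Add(Mul(Mul(Add(4, Mul(-5, 6)), Add(-1, -14)), Add(28, 12)), -486) = Add(Mul(Mul(Add(4, -30), -15), 40), -486) = Add(Mul(Mul(-26, -15), 40), -486) = Add(Mul(390, 40), -486) = Add(15600, -486) = 15114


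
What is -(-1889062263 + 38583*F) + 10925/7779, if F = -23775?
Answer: 21830776262477/7779 ≈ 2.8064e+9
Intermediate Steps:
-(-1889062263 + 38583*F) + 10925/7779 = -38583/(1/(-23775 - 48961)) + 10925/7779 = -38583/(1/(-72736)) + 10925*(1/7779) = -38583/(-1/72736) + 10925/7779 = -38583*(-72736) + 10925/7779 = 2806373088 + 10925/7779 = 21830776262477/7779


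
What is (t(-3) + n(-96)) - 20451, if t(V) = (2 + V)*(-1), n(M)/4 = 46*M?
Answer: -38114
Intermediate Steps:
n(M) = 184*M (n(M) = 4*(46*M) = 184*M)
t(V) = -2 - V
(t(-3) + n(-96)) - 20451 = ((-2 - 1*(-3)) + 184*(-96)) - 20451 = ((-2 + 3) - 17664) - 20451 = (1 - 17664) - 20451 = -17663 - 20451 = -38114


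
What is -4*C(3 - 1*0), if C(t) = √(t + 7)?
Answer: -4*√10 ≈ -12.649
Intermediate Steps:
C(t) = √(7 + t)
-4*C(3 - 1*0) = -4*√(7 + (3 - 1*0)) = -4*√(7 + (3 + 0)) = -4*√(7 + 3) = -4*√10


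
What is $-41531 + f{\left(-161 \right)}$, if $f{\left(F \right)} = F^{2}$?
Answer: $-15610$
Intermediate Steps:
$-41531 + f{\left(-161 \right)} = -41531 + \left(-161\right)^{2} = -41531 + 25921 = -15610$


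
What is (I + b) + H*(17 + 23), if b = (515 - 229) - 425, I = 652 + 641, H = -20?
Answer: 354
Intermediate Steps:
I = 1293
b = -139 (b = 286 - 425 = -139)
(I + b) + H*(17 + 23) = (1293 - 139) - 20*(17 + 23) = 1154 - 20*40 = 1154 - 800 = 354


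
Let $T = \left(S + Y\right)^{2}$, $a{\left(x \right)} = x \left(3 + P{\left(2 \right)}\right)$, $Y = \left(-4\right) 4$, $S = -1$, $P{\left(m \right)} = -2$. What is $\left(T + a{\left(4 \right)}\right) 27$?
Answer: $7911$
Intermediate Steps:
$Y = -16$
$a{\left(x \right)} = x$ ($a{\left(x \right)} = x \left(3 - 2\right) = x 1 = x$)
$T = 289$ ($T = \left(-1 - 16\right)^{2} = \left(-17\right)^{2} = 289$)
$\left(T + a{\left(4 \right)}\right) 27 = \left(289 + 4\right) 27 = 293 \cdot 27 = 7911$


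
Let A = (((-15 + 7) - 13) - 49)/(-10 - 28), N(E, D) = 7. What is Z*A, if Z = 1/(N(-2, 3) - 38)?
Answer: -35/589 ≈ -0.059423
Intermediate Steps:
A = 35/19 (A = ((-8 - 13) - 49)/(-38) = (-21 - 49)*(-1/38) = -70*(-1/38) = 35/19 ≈ 1.8421)
Z = -1/31 (Z = 1/(7 - 38) = 1/(-31) = -1/31 ≈ -0.032258)
Z*A = -1/31*35/19 = -35/589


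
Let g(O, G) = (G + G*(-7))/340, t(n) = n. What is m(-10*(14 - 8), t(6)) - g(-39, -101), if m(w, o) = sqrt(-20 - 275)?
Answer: -303/170 + I*sqrt(295) ≈ -1.7824 + 17.176*I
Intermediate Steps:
m(w, o) = I*sqrt(295) (m(w, o) = sqrt(-295) = I*sqrt(295))
g(O, G) = -3*G/170 (g(O, G) = (G - 7*G)*(1/340) = -6*G*(1/340) = -3*G/170)
m(-10*(14 - 8), t(6)) - g(-39, -101) = I*sqrt(295) - (-3)*(-101)/170 = I*sqrt(295) - 1*303/170 = I*sqrt(295) - 303/170 = -303/170 + I*sqrt(295)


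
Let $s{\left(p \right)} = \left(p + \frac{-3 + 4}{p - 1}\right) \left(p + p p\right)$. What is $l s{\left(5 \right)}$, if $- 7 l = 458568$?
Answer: $-10317780$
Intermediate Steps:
$s{\left(p \right)} = \left(p + p^{2}\right) \left(p + \frac{1}{-1 + p}\right)$ ($s{\left(p \right)} = \left(p + 1 \frac{1}{-1 + p}\right) \left(p + p^{2}\right) = \left(p + \frac{1}{-1 + p}\right) \left(p + p^{2}\right) = \left(p + p^{2}\right) \left(p + \frac{1}{-1 + p}\right)$)
$l = - \frac{458568}{7}$ ($l = \left(- \frac{1}{7}\right) 458568 = - \frac{458568}{7} \approx -65510.0$)
$l s{\left(5 \right)} = - \frac{458568 \frac{5 + 5^{4}}{-1 + 5}}{7} = - \frac{458568 \frac{5 + 625}{4}}{7} = - \frac{458568 \cdot \frac{1}{4} \cdot 630}{7} = \left(- \frac{458568}{7}\right) \frac{315}{2} = -10317780$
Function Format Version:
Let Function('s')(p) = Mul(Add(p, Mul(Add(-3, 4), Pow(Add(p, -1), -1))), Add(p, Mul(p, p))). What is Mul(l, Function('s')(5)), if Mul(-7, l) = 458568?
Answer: -10317780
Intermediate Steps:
Function('s')(p) = Mul(Add(p, Pow(p, 2)), Add(p, Pow(Add(-1, p), -1))) (Function('s')(p) = Mul(Add(p, Mul(1, Pow(Add(-1, p), -1))), Add(p, Pow(p, 2))) = Mul(Add(p, Pow(Add(-1, p), -1)), Add(p, Pow(p, 2))) = Mul(Add(p, Pow(p, 2)), Add(p, Pow(Add(-1, p), -1))))
l = Rational(-458568, 7) (l = Mul(Rational(-1, 7), 458568) = Rational(-458568, 7) ≈ -65510.)
Mul(l, Function('s')(5)) = Mul(Rational(-458568, 7), Mul(Pow(Add(-1, 5), -1), Add(5, Pow(5, 4)))) = Mul(Rational(-458568, 7), Mul(Pow(4, -1), Add(5, 625))) = Mul(Rational(-458568, 7), Mul(Rational(1, 4), 630)) = Mul(Rational(-458568, 7), Rational(315, 2)) = -10317780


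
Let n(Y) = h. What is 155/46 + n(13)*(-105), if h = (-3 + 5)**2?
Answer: -19165/46 ≈ -416.63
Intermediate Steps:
h = 4 (h = 2**2 = 4)
n(Y) = 4
155/46 + n(13)*(-105) = 155/46 + 4*(-105) = 155*(1/46) - 420 = 155/46 - 420 = -19165/46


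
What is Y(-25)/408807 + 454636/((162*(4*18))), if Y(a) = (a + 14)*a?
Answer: 573646873/14717052 ≈ 38.978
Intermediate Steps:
Y(a) = a*(14 + a) (Y(a) = (14 + a)*a = a*(14 + a))
Y(-25)/408807 + 454636/((162*(4*18))) = -25*(14 - 25)/408807 + 454636/((162*(4*18))) = -25*(-11)*(1/408807) + 454636/((162*72)) = 275*(1/408807) + 454636/11664 = 275/408807 + 454636*(1/11664) = 275/408807 + 113659/2916 = 573646873/14717052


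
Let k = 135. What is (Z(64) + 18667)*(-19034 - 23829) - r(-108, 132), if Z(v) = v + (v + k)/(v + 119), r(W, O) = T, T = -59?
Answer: -146933153039/183 ≈ -8.0291e+8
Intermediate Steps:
r(W, O) = -59
Z(v) = v + (135 + v)/(119 + v) (Z(v) = v + (v + 135)/(v + 119) = v + (135 + v)/(119 + v))
(Z(64) + 18667)*(-19034 - 23829) - r(-108, 132) = ((135 + 64² + 120*64)/(119 + 64) + 18667)*(-19034 - 23829) - 1*(-59) = ((135 + 4096 + 7680)/183 + 18667)*(-42863) + 59 = ((1/183)*11911 + 18667)*(-42863) + 59 = (11911/183 + 18667)*(-42863) + 59 = (3427972/183)*(-42863) + 59 = -146933163836/183 + 59 = -146933153039/183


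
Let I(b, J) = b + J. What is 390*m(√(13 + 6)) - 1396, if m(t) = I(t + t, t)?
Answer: -1396 + 1170*√19 ≈ 3703.9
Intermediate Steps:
I(b, J) = J + b
m(t) = 3*t (m(t) = t + (t + t) = t + 2*t = 3*t)
390*m(√(13 + 6)) - 1396 = 390*(3*√(13 + 6)) - 1396 = 390*(3*√19) - 1396 = 1170*√19 - 1396 = -1396 + 1170*√19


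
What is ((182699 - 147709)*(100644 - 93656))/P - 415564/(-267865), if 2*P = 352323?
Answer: 131137819342772/94375000395 ≈ 1389.5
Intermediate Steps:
P = 352323/2 (P = (1/2)*352323 = 352323/2 ≈ 1.7616e+5)
((182699 - 147709)*(100644 - 93656))/P - 415564/(-267865) = ((182699 - 147709)*(100644 - 93656))/(352323/2) - 415564/(-267865) = (34990*6988)*(2/352323) - 415564*(-1/267865) = 244510120*(2/352323) + 415564/267865 = 489020240/352323 + 415564/267865 = 131137819342772/94375000395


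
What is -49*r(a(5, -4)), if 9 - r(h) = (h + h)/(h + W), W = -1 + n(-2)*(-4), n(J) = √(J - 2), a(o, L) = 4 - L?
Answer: -44345/113 + 6272*I/113 ≈ -392.43 + 55.504*I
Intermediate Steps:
n(J) = √(-2 + J)
W = -1 - 8*I (W = -1 + √(-2 - 2)*(-4) = -1 + √(-4)*(-4) = -1 + (2*I)*(-4) = -1 - 8*I ≈ -1.0 - 8.0*I)
r(h) = 9 - 2*h/(-1 + h - 8*I) (r(h) = 9 - (h + h)/(h + (-1 - 8*I)) = 9 - 2*h/(-1 + h - 8*I))
-49*r(a(5, -4)) = -49*(9 - 7*(4 - 1*(-4)) + 72*I)/(1 - (4 - 1*(-4)) + 8*I) = -49*(9 - 7*(4 + 4) + 72*I)/(1 - (4 + 4) + 8*I) = -49*(9 - 7*8 + 72*I)/(1 - 1*8 + 8*I) = -49*(9 - 56 + 72*I)/(1 - 8 + 8*I) = -49*(-47 + 72*I)/(-7 + 8*I) = -49*(-7 - 8*I)/113*(-47 + 72*I) = -49*(-47 + 72*I)*(-7 - 8*I)/113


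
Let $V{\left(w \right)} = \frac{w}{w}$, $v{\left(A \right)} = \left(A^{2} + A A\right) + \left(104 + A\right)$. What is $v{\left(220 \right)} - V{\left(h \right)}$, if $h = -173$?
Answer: $97123$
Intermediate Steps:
$v{\left(A \right)} = 104 + A + 2 A^{2}$ ($v{\left(A \right)} = \left(A^{2} + A^{2}\right) + \left(104 + A\right) = 2 A^{2} + \left(104 + A\right) = 104 + A + 2 A^{2}$)
$V{\left(w \right)} = 1$
$v{\left(220 \right)} - V{\left(h \right)} = \left(104 + 220 + 2 \cdot 220^{2}\right) - 1 = \left(104 + 220 + 2 \cdot 48400\right) - 1 = \left(104 + 220 + 96800\right) - 1 = 97124 - 1 = 97123$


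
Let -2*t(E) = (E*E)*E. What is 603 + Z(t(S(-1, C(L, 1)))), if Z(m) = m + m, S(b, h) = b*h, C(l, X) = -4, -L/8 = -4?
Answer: 539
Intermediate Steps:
L = 32 (L = -8*(-4) = 32)
t(E) = -E³/2 (t(E) = -E*E*E/2 = -E²*E/2 = -E³/2)
Z(m) = 2*m
603 + Z(t(S(-1, C(L, 1)))) = 603 + 2*(-(-1*(-4))³/2) = 603 + 2*(-½*4³) = 603 + 2*(-½*64) = 603 + 2*(-32) = 603 - 64 = 539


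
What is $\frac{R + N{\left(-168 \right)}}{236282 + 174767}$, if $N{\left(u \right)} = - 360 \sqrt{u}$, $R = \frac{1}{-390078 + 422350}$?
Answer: $\frac{1}{13265373328} - \frac{720 i \sqrt{42}}{411049} \approx 7.5384 \cdot 10^{-11} - 0.011352 i$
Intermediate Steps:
$R = \frac{1}{32272} \approx 3.0987 \cdot 10^{-5}$
$\frac{R + N{\left(-168 \right)}}{236282 + 174767} = \frac{\frac{1}{32272} - 360 \sqrt{-168}}{236282 + 174767} = \frac{\frac{1}{32272} - 360 \cdot 2 i \sqrt{42}}{411049} = \left(\frac{1}{32272} - 720 i \sqrt{42}\right) \frac{1}{411049} = \frac{1}{13265373328} - \frac{720 i \sqrt{42}}{411049}$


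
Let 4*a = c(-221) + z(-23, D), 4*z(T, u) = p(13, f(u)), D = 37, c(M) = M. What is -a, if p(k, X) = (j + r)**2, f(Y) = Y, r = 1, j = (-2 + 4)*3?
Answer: 835/16 ≈ 52.188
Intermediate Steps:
j = 6 (j = 2*3 = 6)
p(k, X) = 49 (p(k, X) = (6 + 1)**2 = 7**2 = 49)
z(T, u) = 49/4 (z(T, u) = (1/4)*49 = 49/4)
a = -835/16 (a = (-221 + 49/4)/4 = (1/4)*(-835/4) = -835/16 ≈ -52.188)
-a = -1*(-835/16) = 835/16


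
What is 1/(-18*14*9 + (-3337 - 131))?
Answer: -1/5736 ≈ -0.00017434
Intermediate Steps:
1/(-18*14*9 + (-3337 - 131)) = 1/(-252*9 - 3468) = 1/(-2268 - 3468) = 1/(-5736) = -1/5736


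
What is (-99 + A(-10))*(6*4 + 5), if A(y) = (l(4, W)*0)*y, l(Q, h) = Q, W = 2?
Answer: -2871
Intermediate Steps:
A(y) = 0 (A(y) = (4*0)*y = 0*y = 0)
(-99 + A(-10))*(6*4 + 5) = (-99 + 0)*(6*4 + 5) = -99*(24 + 5) = -99*29 = -2871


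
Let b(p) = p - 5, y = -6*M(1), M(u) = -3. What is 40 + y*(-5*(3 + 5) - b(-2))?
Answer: -554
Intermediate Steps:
y = 18 (y = -6*(-3) = 18)
b(p) = -5 + p
40 + y*(-5*(3 + 5) - b(-2)) = 40 + 18*(-5*(3 + 5) - (-5 - 2)) = 40 + 18*(-5*8 - 1*(-7)) = 40 + 18*(-40 + 7) = 40 + 18*(-33) = 40 - 594 = -554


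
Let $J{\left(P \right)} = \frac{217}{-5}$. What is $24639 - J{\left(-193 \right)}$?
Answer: $\frac{123412}{5} \approx 24682.0$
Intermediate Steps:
$J{\left(P \right)} = - \frac{217}{5}$ ($J{\left(P \right)} = 217 \left(- \frac{1}{5}\right) = - \frac{217}{5}$)
$24639 - J{\left(-193 \right)} = 24639 - - \frac{217}{5} = 24639 + \frac{217}{5} = \frac{123412}{5}$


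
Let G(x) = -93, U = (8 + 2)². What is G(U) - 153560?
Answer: -153653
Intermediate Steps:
U = 100 (U = 10² = 100)
G(U) - 153560 = -93 - 153560 = -153653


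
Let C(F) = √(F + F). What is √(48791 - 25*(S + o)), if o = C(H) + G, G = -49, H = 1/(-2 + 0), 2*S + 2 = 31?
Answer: √(198614 - 100*I)/2 ≈ 222.83 - 0.056096*I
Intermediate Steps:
S = 29/2 (S = -1 + (½)*31 = -1 + 31/2 = 29/2 ≈ 14.500)
H = -½ (H = 1/(-2) = -½ ≈ -0.50000)
C(F) = √2*√F (C(F) = √(2*F) = √2*√F)
o = -49 + I (o = √2*√(-½) - 49 = √2*(I*√2/2) - 49 = I - 49 = -49 + I ≈ -49.0 + 1.0*I)
√(48791 - 25*(S + o)) = √(48791 - 25*(29/2 + (-49 + I))) = √(48791 - 25*(-69/2 + I)) = √(48791 + (1725/2 - 25*I)) = √(99307/2 - 25*I)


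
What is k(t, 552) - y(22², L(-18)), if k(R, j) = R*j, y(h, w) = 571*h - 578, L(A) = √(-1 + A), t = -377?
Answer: -483890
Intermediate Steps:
y(h, w) = -578 + 571*h
k(t, 552) - y(22², L(-18)) = -377*552 - (-578 + 571*22²) = -208104 - (-578 + 571*484) = -208104 - (-578 + 276364) = -208104 - 1*275786 = -208104 - 275786 = -483890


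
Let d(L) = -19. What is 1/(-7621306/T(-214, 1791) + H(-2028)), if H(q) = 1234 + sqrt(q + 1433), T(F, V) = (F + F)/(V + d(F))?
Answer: 361271653772/11399878401540207371 - 11449*I*sqrt(595)/11399878401540207371 ≈ 3.1691e-8 - 2.4498e-14*I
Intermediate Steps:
T(F, V) = 2*F/(-19 + V) (T(F, V) = (F + F)/(V - 19) = (2*F)/(-19 + V) = 2*F/(-19 + V))
H(q) = 1234 + sqrt(1433 + q)
1/(-7621306/T(-214, 1791) + H(-2028)) = 1/(-7621306/(2*(-214)/(-19 + 1791)) + (1234 + sqrt(1433 - 2028))) = 1/(-7621306/(2*(-214)/1772) + (1234 + sqrt(-595))) = 1/(-7621306/(2*(-214)*(1/1772)) + (1234 + I*sqrt(595))) = 1/(-7621306/(-107/443) + (1234 + I*sqrt(595))) = 1/(-7621306*(-443/107) + (1234 + I*sqrt(595))) = 1/(3376238558/107 + (1234 + I*sqrt(595))) = 1/(3376370596/107 + I*sqrt(595))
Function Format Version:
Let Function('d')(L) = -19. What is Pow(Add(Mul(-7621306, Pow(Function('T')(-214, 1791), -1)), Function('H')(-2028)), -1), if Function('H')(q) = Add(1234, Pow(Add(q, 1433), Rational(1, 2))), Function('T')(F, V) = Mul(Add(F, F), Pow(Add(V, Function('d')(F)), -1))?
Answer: Add(Rational(361271653772, 11399878401540207371), Mul(Rational(-11449, 11399878401540207371), I, Pow(595, Rational(1, 2)))) ≈ Add(3.1691e-8, Mul(-2.4498e-14, I))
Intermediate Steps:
Function('T')(F, V) = Mul(2, F, Pow(Add(-19, V), -1)) (Function('T')(F, V) = Mul(Add(F, F), Pow(Add(V, -19), -1)) = Mul(Mul(2, F), Pow(Add(-19, V), -1)) = Mul(2, F, Pow(Add(-19, V), -1)))
Function('H')(q) = Add(1234, Pow(Add(1433, q), Rational(1, 2)))
Pow(Add(Mul(-7621306, Pow(Function('T')(-214, 1791), -1)), Function('H')(-2028)), -1) = Pow(Add(Mul(-7621306, Pow(Mul(2, -214, Pow(Add(-19, 1791), -1)), -1)), Add(1234, Pow(Add(1433, -2028), Rational(1, 2)))), -1) = Pow(Add(Mul(-7621306, Pow(Mul(2, -214, Pow(1772, -1)), -1)), Add(1234, Pow(-595, Rational(1, 2)))), -1) = Pow(Add(Mul(-7621306, Pow(Mul(2, -214, Rational(1, 1772)), -1)), Add(1234, Mul(I, Pow(595, Rational(1, 2))))), -1) = Pow(Add(Mul(-7621306, Pow(Rational(-107, 443), -1)), Add(1234, Mul(I, Pow(595, Rational(1, 2))))), -1) = Pow(Add(Mul(-7621306, Rational(-443, 107)), Add(1234, Mul(I, Pow(595, Rational(1, 2))))), -1) = Pow(Add(Rational(3376238558, 107), Add(1234, Mul(I, Pow(595, Rational(1, 2))))), -1) = Pow(Add(Rational(3376370596, 107), Mul(I, Pow(595, Rational(1, 2)))), -1)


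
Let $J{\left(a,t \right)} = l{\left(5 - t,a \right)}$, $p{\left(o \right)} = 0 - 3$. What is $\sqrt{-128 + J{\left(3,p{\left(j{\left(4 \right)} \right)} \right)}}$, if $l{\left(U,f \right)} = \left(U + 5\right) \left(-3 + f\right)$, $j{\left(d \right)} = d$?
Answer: $8 i \sqrt{2} \approx 11.314 i$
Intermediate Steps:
$l{\left(U,f \right)} = \left(-3 + f\right) \left(5 + U\right)$ ($l{\left(U,f \right)} = \left(5 + U\right) \left(-3 + f\right) = \left(-3 + f\right) \left(5 + U\right)$)
$p{\left(o \right)} = -3$
$J{\left(a,t \right)} = -30 + 3 t + 5 a + a \left(5 - t\right)$ ($J{\left(a,t \right)} = -15 - 3 \left(5 - t\right) + 5 a + \left(5 - t\right) a = -15 + \left(-15 + 3 t\right) + 5 a + a \left(5 - t\right) = -30 + 3 t + 5 a + a \left(5 - t\right)$)
$\sqrt{-128 + J{\left(3,p{\left(j{\left(4 \right)} \right)} \right)}} = \sqrt{-128 + \left(-30 + 3 \left(-3\right) + 10 \cdot 3 - 3 \left(-3\right)\right)} = \sqrt{-128 + \left(-30 - 9 + 30 + 9\right)} = \sqrt{-128 + 0} = \sqrt{-128} = 8 i \sqrt{2}$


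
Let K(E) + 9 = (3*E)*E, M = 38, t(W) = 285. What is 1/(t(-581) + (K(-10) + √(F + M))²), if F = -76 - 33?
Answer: 84895/7231210429 - 582*I*√71/7231210429 ≈ 1.174e-5 - 6.7817e-7*I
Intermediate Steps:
K(E) = -9 + 3*E² (K(E) = -9 + (3*E)*E = -9 + 3*E²)
F = -109
1/(t(-581) + (K(-10) + √(F + M))²) = 1/(285 + ((-9 + 3*(-10)²) + √(-109 + 38))²) = 1/(285 + ((-9 + 3*100) + √(-71))²) = 1/(285 + ((-9 + 300) + I*√71)²) = 1/(285 + (291 + I*√71)²)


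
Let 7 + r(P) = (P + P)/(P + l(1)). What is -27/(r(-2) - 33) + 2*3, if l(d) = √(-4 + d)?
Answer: 4425/661 + 27*I*√3/2644 ≈ 6.6944 + 0.017687*I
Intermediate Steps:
r(P) = -7 + 2*P/(P + I*√3) (r(P) = -7 + (P + P)/(P + √(-4 + 1)) = -7 + (2*P)/(P + √(-3)) = -7 + (2*P)/(P + I*√3) = -7 + 2*P/(P + I*√3))
-27/(r(-2) - 33) + 2*3 = -27/((-5*(-2) - 7*I*√3)/(-2 + I*√3) - 33) + 2*3 = -27/((10 - 7*I*√3)/(-2 + I*√3) - 33) + 6 = -27/(-33 + (10 - 7*I*√3)/(-2 + I*√3)) + 6 = 6 - 27/(-33 + (10 - 7*I*√3)/(-2 + I*√3))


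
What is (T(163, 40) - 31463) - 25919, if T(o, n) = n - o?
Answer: -57505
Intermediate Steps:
(T(163, 40) - 31463) - 25919 = ((40 - 1*163) - 31463) - 25919 = ((40 - 163) - 31463) - 25919 = (-123 - 31463) - 25919 = -31586 - 25919 = -57505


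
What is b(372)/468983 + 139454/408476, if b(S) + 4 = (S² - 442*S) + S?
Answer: 27457579705/95784149954 ≈ 0.28666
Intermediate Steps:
b(S) = -4 + S² - 441*S (b(S) = -4 + ((S² - 442*S) + S) = -4 + (S² - 441*S) = -4 + S² - 441*S)
b(372)/468983 + 139454/408476 = (-4 + 372² - 441*372)/468983 + 139454/408476 = (-4 + 138384 - 164052)*(1/468983) + 139454*(1/408476) = -25672*1/468983 + 69727/204238 = -25672/468983 + 69727/204238 = 27457579705/95784149954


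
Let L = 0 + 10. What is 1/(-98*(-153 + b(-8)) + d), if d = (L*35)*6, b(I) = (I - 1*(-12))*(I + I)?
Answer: 1/23366 ≈ 4.2797e-5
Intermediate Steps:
L = 10
b(I) = 2*I*(12 + I) (b(I) = (I + 12)*(2*I) = (12 + I)*(2*I) = 2*I*(12 + I))
d = 2100 (d = (10*35)*6 = 350*6 = 2100)
1/(-98*(-153 + b(-8)) + d) = 1/(-98*(-153 + 2*(-8)*(12 - 8)) + 2100) = 1/(-98*(-153 + 2*(-8)*4) + 2100) = 1/(-98*(-153 - 64) + 2100) = 1/(-98*(-217) + 2100) = 1/(21266 + 2100) = 1/23366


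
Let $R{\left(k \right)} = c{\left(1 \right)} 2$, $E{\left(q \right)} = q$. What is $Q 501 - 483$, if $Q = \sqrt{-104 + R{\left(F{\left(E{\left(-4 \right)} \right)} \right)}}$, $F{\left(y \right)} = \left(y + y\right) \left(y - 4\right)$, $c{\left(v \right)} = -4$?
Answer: $-483 + 2004 i \sqrt{7} \approx -483.0 + 5302.1 i$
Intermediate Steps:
$F{\left(y \right)} = 2 y \left(-4 + y\right)$
$R{\left(k \right)} = -8$ ($R{\left(k \right)} = \left(-4\right) 2 = -8$)
$Q = 4 i \sqrt{7}$ ($Q = \sqrt{-104 - 8} = \sqrt{-112} = 4 i \sqrt{7} \approx 10.583 i$)
$Q 501 - 483 = 4 i \sqrt{7} \cdot 501 - 483 = 2004 i \sqrt{7} - 483 = -483 + 2004 i \sqrt{7}$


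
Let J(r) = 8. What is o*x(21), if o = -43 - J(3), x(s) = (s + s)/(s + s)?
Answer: -51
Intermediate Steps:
x(s) = 1 (x(s) = (2*s)/((2*s)) = (2*s)*(1/(2*s)) = 1)
o = -51 (o = -43 - 1*8 = -43 - 8 = -51)
o*x(21) = -51*1 = -51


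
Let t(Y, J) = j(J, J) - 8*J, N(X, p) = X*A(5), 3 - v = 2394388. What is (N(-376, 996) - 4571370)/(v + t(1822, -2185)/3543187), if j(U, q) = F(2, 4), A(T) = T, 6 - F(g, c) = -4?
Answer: 3240775989550/1696750757501 ≈ 1.9100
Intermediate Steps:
F(g, c) = 10 (F(g, c) = 6 - 1*(-4) = 6 + 4 = 10)
v = -2394385 (v = 3 - 1*2394388 = 3 - 2394388 = -2394385)
j(U, q) = 10
N(X, p) = 5*X (N(X, p) = X*5 = 5*X)
t(Y, J) = 10 - 8*J
(N(-376, 996) - 4571370)/(v + t(1822, -2185)/3543187) = (5*(-376) - 4571370)/(-2394385 + (10 - 8*(-2185))/3543187) = (-1880 - 4571370)/(-2394385 + (10 + 17480)*(1/3543187)) = -4573250/(-2394385 + 17490*(1/3543187)) = -4573250/(-2394385 + 17490/3543187) = -4573250/(-8483753787505/3543187) = -4573250*(-3543187/8483753787505) = 3240775989550/1696750757501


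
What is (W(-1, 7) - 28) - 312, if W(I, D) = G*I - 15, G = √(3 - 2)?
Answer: -356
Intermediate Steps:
G = 1 (G = √1 = 1)
W(I, D) = -15 + I (W(I, D) = 1*I - 15 = I - 15 = -15 + I)
(W(-1, 7) - 28) - 312 = ((-15 - 1) - 28) - 312 = (-16 - 28) - 312 = -44 - 312 = -356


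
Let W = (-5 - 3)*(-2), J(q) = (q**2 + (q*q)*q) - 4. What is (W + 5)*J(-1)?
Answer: -84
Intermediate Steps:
J(q) = -4 + q**2 + q**3 (J(q) = (q**2 + q**2*q) - 4 = (q**2 + q**3) - 4 = -4 + q**2 + q**3)
W = 16 (W = -8*(-2) = 16)
(W + 5)*J(-1) = (16 + 5)*(-4 + (-1)**2 + (-1)**3) = 21*(-4 + 1 - 1) = 21*(-4) = -84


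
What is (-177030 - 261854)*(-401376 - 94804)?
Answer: 217765463120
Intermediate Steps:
(-177030 - 261854)*(-401376 - 94804) = -438884*(-496180) = 217765463120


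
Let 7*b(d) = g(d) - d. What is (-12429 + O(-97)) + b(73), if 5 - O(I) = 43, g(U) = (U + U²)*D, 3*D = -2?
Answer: -272830/21 ≈ -12992.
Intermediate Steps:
D = -⅔ (D = (⅓)*(-2) = -⅔ ≈ -0.66667)
g(U) = -2*U/3 - 2*U²/3 (g(U) = (U + U²)*(-⅔) = -2*U/3 - 2*U²/3)
O(I) = -38 (O(I) = 5 - 1*43 = 5 - 43 = -38)
b(d) = -d/7 - 2*d*(1 + d)/21 (b(d) = (-2*d*(1 + d)/3 - d)/7 = (-d - 2*d*(1 + d)/3)/7 = -d/7 - 2*d*(1 + d)/21)
(-12429 + O(-97)) + b(73) = (-12429 - 38) + (1/21)*73*(-5 - 2*73) = -12467 + (1/21)*73*(-5 - 146) = -12467 + (1/21)*73*(-151) = -12467 - 11023/21 = -272830/21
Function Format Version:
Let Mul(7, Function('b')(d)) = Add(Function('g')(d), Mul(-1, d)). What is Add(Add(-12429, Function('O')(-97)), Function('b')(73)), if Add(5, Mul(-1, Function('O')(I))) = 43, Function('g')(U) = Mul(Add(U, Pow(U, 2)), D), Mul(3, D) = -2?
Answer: Rational(-272830, 21) ≈ -12992.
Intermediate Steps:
D = Rational(-2, 3) (D = Mul(Rational(1, 3), -2) = Rational(-2, 3) ≈ -0.66667)
Function('g')(U) = Add(Mul(Rational(-2, 3), U), Mul(Rational(-2, 3), Pow(U, 2))) (Function('g')(U) = Mul(Add(U, Pow(U, 2)), Rational(-2, 3)) = Add(Mul(Rational(-2, 3), U), Mul(Rational(-2, 3), Pow(U, 2))))
Function('O')(I) = -38 (Function('O')(I) = Add(5, Mul(-1, 43)) = Add(5, -43) = -38)
Function('b')(d) = Add(Mul(Rational(-1, 7), d), Mul(Rational(-2, 21), d, Add(1, d))) (Function('b')(d) = Mul(Rational(1, 7), Add(Mul(Rational(-2, 3), d, Add(1, d)), Mul(-1, d))) = Mul(Rational(1, 7), Add(Mul(-1, d), Mul(Rational(-2, 3), d, Add(1, d)))) = Add(Mul(Rational(-1, 7), d), Mul(Rational(-2, 21), d, Add(1, d))))
Add(Add(-12429, Function('O')(-97)), Function('b')(73)) = Add(Add(-12429, -38), Mul(Rational(1, 21), 73, Add(-5, Mul(-2, 73)))) = Add(-12467, Mul(Rational(1, 21), 73, Add(-5, -146))) = Add(-12467, Mul(Rational(1, 21), 73, -151)) = Add(-12467, Rational(-11023, 21)) = Rational(-272830, 21)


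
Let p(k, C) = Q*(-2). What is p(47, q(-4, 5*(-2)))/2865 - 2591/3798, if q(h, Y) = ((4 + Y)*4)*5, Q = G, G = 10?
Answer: -499945/725418 ≈ -0.68918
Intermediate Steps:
Q = 10
q(h, Y) = 80 + 20*Y (q(h, Y) = (16 + 4*Y)*5 = 80 + 20*Y)
p(k, C) = -20 (p(k, C) = 10*(-2) = -20)
p(47, q(-4, 5*(-2)))/2865 - 2591/3798 = -20/2865 - 2591/3798 = -20*1/2865 - 2591*1/3798 = -4/573 - 2591/3798 = -499945/725418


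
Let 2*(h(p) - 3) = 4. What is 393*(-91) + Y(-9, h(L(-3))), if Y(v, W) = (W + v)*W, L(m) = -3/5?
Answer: -35783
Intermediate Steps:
L(m) = -⅗ (L(m) = -3*⅕ = -⅗)
h(p) = 5 (h(p) = 3 + (½)*4 = 3 + 2 = 5)
Y(v, W) = W*(W + v)
393*(-91) + Y(-9, h(L(-3))) = 393*(-91) + 5*(5 - 9) = -35763 + 5*(-4) = -35763 - 20 = -35783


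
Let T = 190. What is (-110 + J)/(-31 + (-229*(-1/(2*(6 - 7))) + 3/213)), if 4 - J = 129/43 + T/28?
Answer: 115091/144613 ≈ 0.79586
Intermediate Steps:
J = -81/14 (J = 4 - (129/43 + 190/28) = 4 - (129*(1/43) + 190*(1/28)) = 4 - (3 + 95/14) = 4 - 1*137/14 = 4 - 137/14 = -81/14 ≈ -5.7857)
(-110 + J)/(-31 + (-229*(-1/(2*(6 - 7))) + 3/213)) = (-110 - 81/14)/(-31 + (-229*(-1/(2*(6 - 7))) + 3/213)) = -1621/(14*(-31 + (-229/((-1*(-2))) + 3*(1/213)))) = -1621/(14*(-31 + (-229/2 + 1/71))) = -1621/(14*(-31 - 16257/142)) = -1621/(14*(-20659/142)) = -1621/14*(-142/20659) = 115091/144613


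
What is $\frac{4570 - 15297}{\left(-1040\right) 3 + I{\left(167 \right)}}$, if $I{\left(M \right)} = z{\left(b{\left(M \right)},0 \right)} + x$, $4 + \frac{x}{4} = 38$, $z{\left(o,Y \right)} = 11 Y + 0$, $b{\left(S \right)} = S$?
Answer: $\frac{10727}{2984} \approx 3.5948$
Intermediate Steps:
$z{\left(o,Y \right)} = 11 Y$
$x = 136$ ($x = -16 + 4 \cdot 38 = -16 + 152 = 136$)
$I{\left(M \right)} = 136$ ($I{\left(M \right)} = 11 \cdot 0 + 136 = 0 + 136 = 136$)
$\frac{4570 - 15297}{\left(-1040\right) 3 + I{\left(167 \right)}} = \frac{4570 - 15297}{\left(-1040\right) 3 + 136} = - \frac{10727}{-3120 + 136} = - \frac{10727}{-2984} = \left(-10727\right) \left(- \frac{1}{2984}\right) = \frac{10727}{2984}$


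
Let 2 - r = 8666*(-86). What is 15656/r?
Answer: 7828/372639 ≈ 0.021007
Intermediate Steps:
r = 745278 (r = 2 - 8666*(-86) = 2 - 1*(-745276) = 2 + 745276 = 745278)
15656/r = 15656/745278 = 15656*(1/745278) = 7828/372639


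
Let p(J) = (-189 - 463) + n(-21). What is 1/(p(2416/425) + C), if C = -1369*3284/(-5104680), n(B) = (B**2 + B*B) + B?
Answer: 1276170/267843479 ≈ 0.0047646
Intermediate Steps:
n(B) = B + 2*B**2 (n(B) = (B**2 + B**2) + B = 2*B**2 + B = B + 2*B**2)
C = 1123949/1276170 (C = -4495796*(-1/5104680) = 1123949/1276170 ≈ 0.88072)
p(J) = 209 (p(J) = (-189 - 463) - 21*(1 + 2*(-21)) = -652 - 21*(1 - 42) = -652 - 21*(-41) = -652 + 861 = 209)
1/(p(2416/425) + C) = 1/(209 + 1123949/1276170) = 1/(267843479/1276170) = 1276170/267843479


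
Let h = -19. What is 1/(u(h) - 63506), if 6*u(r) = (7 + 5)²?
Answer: -1/63482 ≈ -1.5753e-5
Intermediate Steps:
u(r) = 24 (u(r) = (7 + 5)²/6 = (⅙)*12² = (⅙)*144 = 24)
1/(u(h) - 63506) = 1/(24 - 63506) = 1/(-63482) = -1/63482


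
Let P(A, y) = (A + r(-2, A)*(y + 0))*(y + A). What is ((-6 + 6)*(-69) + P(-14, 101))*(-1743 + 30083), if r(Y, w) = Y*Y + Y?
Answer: 463529040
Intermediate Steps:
r(Y, w) = Y + Y² (r(Y, w) = Y² + Y = Y + Y²)
P(A, y) = (A + y)*(A + 2*y) (P(A, y) = (A + (-2*(1 - 2))*(y + 0))*(y + A) = (A + (-2*(-1))*y)*(A + y) = (A + 2*y)*(A + y) = (A + y)*(A + 2*y))
((-6 + 6)*(-69) + P(-14, 101))*(-1743 + 30083) = ((-6 + 6)*(-69) + ((-14)² + 2*101² + 3*(-14)*101))*(-1743 + 30083) = (0*(-69) + (196 + 2*10201 - 4242))*28340 = (0 + (196 + 20402 - 4242))*28340 = (0 + 16356)*28340 = 16356*28340 = 463529040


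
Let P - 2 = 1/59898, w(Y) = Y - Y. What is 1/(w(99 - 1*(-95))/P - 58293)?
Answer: -1/58293 ≈ -1.7155e-5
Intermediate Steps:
w(Y) = 0
P = 119797/59898 (P = 2 + 1/59898 = 119797/59898 ≈ 2.0000)
1/(w(99 - 1*(-95))/P - 58293) = 1/(0/(119797/59898) - 58293) = 1/(0*(59898/119797) - 58293) = 1/(0 - 58293) = 1/(-58293) = -1/58293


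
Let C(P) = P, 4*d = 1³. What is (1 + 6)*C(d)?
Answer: 7/4 ≈ 1.7500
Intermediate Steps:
d = ¼ (d = (¼)*1³ = (¼)*1 = ¼ ≈ 0.25000)
(1 + 6)*C(d) = (1 + 6)*(¼) = 7*(¼) = 7/4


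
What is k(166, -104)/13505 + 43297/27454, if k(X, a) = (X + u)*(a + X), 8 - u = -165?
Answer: 31398761/10020710 ≈ 3.1334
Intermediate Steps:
u = 173 (u = 8 - 1*(-165) = 8 + 165 = 173)
k(X, a) = (173 + X)*(X + a) (k(X, a) = (X + 173)*(a + X) = (173 + X)*(X + a))
k(166, -104)/13505 + 43297/27454 = (166² + 173*166 + 173*(-104) + 166*(-104))/13505 + 43297/27454 = (27556 + 28718 - 17992 - 17264)*(1/13505) + 43297*(1/27454) = 21018*(1/13505) + 43297/27454 = 21018/13505 + 43297/27454 = 31398761/10020710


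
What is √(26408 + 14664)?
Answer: 4*√2567 ≈ 202.66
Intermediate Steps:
√(26408 + 14664) = √41072 = 4*√2567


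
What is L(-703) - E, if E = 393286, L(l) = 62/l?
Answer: -276480120/703 ≈ -3.9329e+5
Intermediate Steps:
L(-703) - E = 62/(-703) - 1*393286 = 62*(-1/703) - 393286 = -62/703 - 393286 = -276480120/703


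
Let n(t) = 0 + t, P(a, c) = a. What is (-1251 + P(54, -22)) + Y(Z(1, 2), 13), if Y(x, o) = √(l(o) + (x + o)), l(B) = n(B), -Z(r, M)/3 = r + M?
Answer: -1197 + √17 ≈ -1192.9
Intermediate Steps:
Z(r, M) = -3*M - 3*r (Z(r, M) = -3*(r + M) = -3*(M + r) = -3*M - 3*r)
n(t) = t
l(B) = B
Y(x, o) = √(x + 2*o) (Y(x, o) = √(o + (x + o)) = √(o + (o + x)) = √(x + 2*o))
(-1251 + P(54, -22)) + Y(Z(1, 2), 13) = (-1251 + 54) + √((-3*2 - 3*1) + 2*13) = -1197 + √((-6 - 3) + 26) = -1197 + √(-9 + 26) = -1197 + √17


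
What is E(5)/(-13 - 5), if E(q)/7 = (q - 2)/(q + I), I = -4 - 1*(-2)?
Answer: -7/18 ≈ -0.38889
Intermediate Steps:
I = -2 (I = -4 + 2 = -2)
E(q) = 7 (E(q) = 7*((q - 2)/(q - 2)) = 7*((-2 + q)/(-2 + q)) = 7*1 = 7)
E(5)/(-13 - 5) = 7/(-13 - 5) = 7/(-18) = 7*(-1/18) = -7/18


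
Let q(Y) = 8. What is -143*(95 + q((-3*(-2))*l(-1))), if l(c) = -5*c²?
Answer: -14729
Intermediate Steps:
-143*(95 + q((-3*(-2))*l(-1))) = -143*(95 + 8) = -143*103 = -14729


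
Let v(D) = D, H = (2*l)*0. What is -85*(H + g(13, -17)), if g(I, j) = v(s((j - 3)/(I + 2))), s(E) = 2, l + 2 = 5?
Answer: -170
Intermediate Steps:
l = 3 (l = -2 + 5 = 3)
H = 0 (H = (2*3)*0 = 6*0 = 0)
g(I, j) = 2
-85*(H + g(13, -17)) = -85*(0 + 2) = -85*2 = -170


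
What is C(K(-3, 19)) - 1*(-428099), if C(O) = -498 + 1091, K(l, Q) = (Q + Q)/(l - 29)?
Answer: 428692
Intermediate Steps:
K(l, Q) = 2*Q/(-29 + l) (K(l, Q) = (2*Q)/(-29 + l) = 2*Q/(-29 + l))
C(O) = 593
C(K(-3, 19)) - 1*(-428099) = 593 - 1*(-428099) = 593 + 428099 = 428692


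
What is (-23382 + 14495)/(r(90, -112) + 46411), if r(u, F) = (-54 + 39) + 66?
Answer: -8887/46462 ≈ -0.19127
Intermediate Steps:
r(u, F) = 51 (r(u, F) = -15 + 66 = 51)
(-23382 + 14495)/(r(90, -112) + 46411) = (-23382 + 14495)/(51 + 46411) = -8887/46462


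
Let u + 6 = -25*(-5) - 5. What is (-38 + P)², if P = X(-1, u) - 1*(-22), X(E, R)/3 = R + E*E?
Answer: 108241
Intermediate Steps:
u = 114 (u = -6 + (-25*(-5) - 5) = -6 + (-5*(-25) - 5) = -6 + (125 - 5) = -6 + 120 = 114)
X(E, R) = 3*R + 3*E² (X(E, R) = 3*(R + E*E) = 3*(R + E²) = 3*R + 3*E²)
P = 367 (P = (3*114 + 3*(-1)²) - 1*(-22) = (342 + 3*1) + 22 = (342 + 3) + 22 = 345 + 22 = 367)
(-38 + P)² = (-38 + 367)² = 329² = 108241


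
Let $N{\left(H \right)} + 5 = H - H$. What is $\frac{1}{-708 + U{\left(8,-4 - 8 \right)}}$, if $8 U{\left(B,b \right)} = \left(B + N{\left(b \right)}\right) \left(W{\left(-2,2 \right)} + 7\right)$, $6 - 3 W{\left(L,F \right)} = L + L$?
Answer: $- \frac{8}{5633} \approx -0.0014202$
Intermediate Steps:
$W{\left(L,F \right)} = 2 - \frac{2 L}{3}$ ($W{\left(L,F \right)} = 2 - \frac{L + L}{3} = 2 - \frac{2 L}{3}$)
$N{\left(H \right)} = -5$ ($N{\left(H \right)} = -5 + \left(H - H\right) = -5 + 0 = -5$)
$U{\left(B,b \right)} = - \frac{155}{24} + \frac{31 B}{24}$ ($U{\left(B,b \right)} = \frac{\left(B - 5\right) \left(\left(2 - - \frac{4}{3}\right) + 7\right)}{8} = \frac{\left(-5 + B\right) \left(\left(2 + \frac{4}{3}\right) + 7\right)}{8} = \frac{\left(-5 + B\right) \left(\frac{10}{3} + 7\right)}{8} = \frac{\left(-5 + B\right) \frac{31}{3}}{8} = \frac{- \frac{155}{3} + \frac{31 B}{3}}{8} = - \frac{155}{24} + \frac{31 B}{24}$)
$\frac{1}{-708 + U{\left(8,-4 - 8 \right)}} = \frac{1}{-708 + \left(- \frac{155}{24} + \frac{31}{24} \cdot 8\right)} = \frac{1}{-708 + \left(- \frac{155}{24} + \frac{31}{3}\right)} = \frac{1}{-708 + \frac{31}{8}} = \frac{1}{- \frac{5633}{8}} = - \frac{8}{5633}$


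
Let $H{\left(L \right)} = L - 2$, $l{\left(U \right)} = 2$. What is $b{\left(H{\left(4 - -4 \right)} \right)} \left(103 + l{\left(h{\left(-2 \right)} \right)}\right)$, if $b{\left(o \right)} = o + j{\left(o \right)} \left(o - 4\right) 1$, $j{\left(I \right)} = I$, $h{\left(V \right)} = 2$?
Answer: $1890$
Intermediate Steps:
$H{\left(L \right)} = -2 + L$
$b{\left(o \right)} = o + o \left(-4 + o\right)$ ($b{\left(o \right)} = o + o \left(o - 4\right) 1 = o + o \left(-4 + o\right) 1 = o + o \left(-4 + o\right)$)
$b{\left(H{\left(4 - -4 \right)} \right)} \left(103 + l{\left(h{\left(-2 \right)} \right)}\right) = \left(-2 + \left(4 - -4\right)\right) \left(-3 + \left(-2 + \left(4 - -4\right)\right)\right) \left(103 + 2\right) = \left(-2 + \left(4 + 4\right)\right) \left(-3 + \left(-2 + \left(4 + 4\right)\right)\right) 105 = \left(-2 + 8\right) \left(-3 + \left(-2 + 8\right)\right) 105 = 6 \left(-3 + 6\right) 105 = 6 \cdot 3 \cdot 105 = 18 \cdot 105 = 1890$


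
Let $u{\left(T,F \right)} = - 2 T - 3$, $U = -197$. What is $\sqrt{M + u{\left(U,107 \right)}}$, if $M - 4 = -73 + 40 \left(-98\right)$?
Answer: $i \sqrt{3598} \approx 59.983 i$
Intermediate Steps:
$M = -3989$ ($M = 4 + \left(-73 + 40 \left(-98\right)\right) = 4 - 3993 = -3989$)
$u{\left(T,F \right)} = -3 - 2 T$ ($u{\left(T,F \right)} = - 2 T - 3 = -3 - 2 T$)
$\sqrt{M + u{\left(U,107 \right)}} = \sqrt{-3989 - -391} = \sqrt{-3989 + \left(-3 + 394\right)} = \sqrt{-3989 + 391} = \sqrt{-3598} = i \sqrt{3598}$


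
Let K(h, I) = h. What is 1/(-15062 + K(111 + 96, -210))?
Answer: -1/14855 ≈ -6.7317e-5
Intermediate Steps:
1/(-15062 + K(111 + 96, -210)) = 1/(-15062 + (111 + 96)) = 1/(-15062 + 207) = 1/(-14855) = -1/14855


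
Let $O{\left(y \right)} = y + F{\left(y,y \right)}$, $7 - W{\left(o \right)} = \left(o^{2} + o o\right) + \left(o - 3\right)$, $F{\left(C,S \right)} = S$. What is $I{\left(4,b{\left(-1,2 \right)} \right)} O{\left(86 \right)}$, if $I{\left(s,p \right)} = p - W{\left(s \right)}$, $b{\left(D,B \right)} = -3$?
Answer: $3956$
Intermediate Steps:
$W{\left(o \right)} = 10 - o - 2 o^{2}$ ($W{\left(o \right)} = 7 - \left(\left(o^{2} + o o\right) + \left(o - 3\right)\right) = 7 - \left(\left(o^{2} + o^{2}\right) + \left(o - 3\right)\right) = 7 - \left(2 o^{2} + \left(-3 + o\right)\right) = 7 - \left(-3 + o + 2 o^{2}\right) = 10 - o - 2 o^{2}$)
$O{\left(y \right)} = 2 y$ ($O{\left(y \right)} = y + y = 2 y$)
$I{\left(s,p \right)} = -10 + p + s + 2 s^{2}$ ($I{\left(s,p \right)} = p - \left(10 - s - 2 s^{2}\right) = p + \left(-10 + s + 2 s^{2}\right) = -10 + p + s + 2 s^{2}$)
$I{\left(4,b{\left(-1,2 \right)} \right)} O{\left(86 \right)} = \left(-10 - 3 + 4 + 2 \cdot 4^{2}\right) 2 \cdot 86 = \left(-10 - 3 + 4 + 2 \cdot 16\right) 172 = \left(-10 - 3 + 4 + 32\right) 172 = 23 \cdot 172 = 3956$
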